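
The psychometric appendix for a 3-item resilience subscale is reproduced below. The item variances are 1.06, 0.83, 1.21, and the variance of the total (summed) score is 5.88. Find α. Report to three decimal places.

sum of item variances = 1.06 + 0.83 + 1.21 = 3.10
α = (k/(k−1))·(1 − sum of item variances/total variance) = (3/2)·(1 − 3.10/5.88) = 0.709

α = 0.709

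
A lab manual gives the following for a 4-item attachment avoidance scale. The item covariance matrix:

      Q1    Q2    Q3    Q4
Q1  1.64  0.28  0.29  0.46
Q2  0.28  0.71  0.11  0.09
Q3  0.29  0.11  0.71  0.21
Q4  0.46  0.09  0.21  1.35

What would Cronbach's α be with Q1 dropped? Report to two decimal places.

Cronbach's α = 0.34

Remaining items: Q2, Q3, Q4 (k = 3).
sum of item variances = 0.71 + 0.71 + 1.35 = 2.77
Var(T) = 2.77 + 2 × 0.41 = 3.59
α (item deleted) = (3/2)·(1 − 2.77/3.59) = 0.34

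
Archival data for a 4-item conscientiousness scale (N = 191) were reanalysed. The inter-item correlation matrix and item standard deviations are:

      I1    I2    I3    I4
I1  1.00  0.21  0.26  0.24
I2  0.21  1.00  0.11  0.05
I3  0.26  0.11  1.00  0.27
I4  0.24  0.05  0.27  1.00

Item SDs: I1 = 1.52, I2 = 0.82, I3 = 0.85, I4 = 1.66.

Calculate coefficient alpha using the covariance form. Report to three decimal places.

α = 0.465

Σσ²ᵢ = 1.52² + 0.82² + 0.85² + 1.66² = 6.4609
Covariances σ_ij = r_ij · s_i · s_j:
  σ(I1,I2) = 0.21 × 1.52 × 0.82 = 0.2617
  σ(I1,I3) = 0.26 × 1.52 × 0.85 = 0.3359
  σ(I1,I4) = 0.24 × 1.52 × 1.66 = 0.6056
  σ(I2,I3) = 0.11 × 0.82 × 0.85 = 0.0767
  σ(I2,I4) = 0.05 × 0.82 × 1.66 = 0.0681
  σ(I3,I4) = 0.27 × 0.85 × 1.66 = 0.3810
σ²_T = Σσ²ᵢ + 2·Σσ_ij = 6.4609 + 2 × 1.7290 = 9.9189
α = (4/3)·(1 − 6.4609/9.9189) = 0.465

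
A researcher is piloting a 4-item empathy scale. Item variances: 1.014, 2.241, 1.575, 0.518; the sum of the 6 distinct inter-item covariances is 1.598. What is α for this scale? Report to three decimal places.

α = 0.499

Σσᵢ² = 1.014 + 2.241 + 1.575 + 0.518 = 5.348
Sum of distinct covariances = 1.598
Var(T) = Σσᵢ² + 2·Σcov = 5.348 + 2 × 1.598 = 8.544
α = (4/3)·(1 − 5.348/8.544) = 0.499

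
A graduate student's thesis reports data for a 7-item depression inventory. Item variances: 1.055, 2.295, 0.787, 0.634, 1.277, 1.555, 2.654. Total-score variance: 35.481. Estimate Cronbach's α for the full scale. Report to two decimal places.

Cronbach's α = 0.83

Σσ²ᵢ = 1.055 + 2.295 + 0.787 + 0.634 + 1.277 + 1.555 + 2.654 = 10.257
α = (k/(k−1))·(1 − Σσ²ᵢ/Var(T)) = (7/6)·(1 − 10.257/35.481) = 0.83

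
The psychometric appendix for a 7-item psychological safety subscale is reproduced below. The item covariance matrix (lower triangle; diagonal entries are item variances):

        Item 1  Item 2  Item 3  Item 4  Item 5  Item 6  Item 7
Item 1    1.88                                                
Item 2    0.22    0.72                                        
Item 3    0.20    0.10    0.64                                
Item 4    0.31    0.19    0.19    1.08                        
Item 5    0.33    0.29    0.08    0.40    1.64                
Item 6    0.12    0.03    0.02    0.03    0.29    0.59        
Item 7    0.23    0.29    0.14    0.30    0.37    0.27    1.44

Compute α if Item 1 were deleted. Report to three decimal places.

α = 0.594

Remaining items: Item 2, Item 3, Item 4, Item 5, Item 6, Item 7 (k = 6).
Σσ²ᵢ = 0.72 + 0.64 + 1.08 + 1.64 + 0.59 + 1.44 = 6.11
total variance = 6.11 + 2 × 2.99 = 12.09
α (item deleted) = (6/5)·(1 − 6.11/12.09) = 0.594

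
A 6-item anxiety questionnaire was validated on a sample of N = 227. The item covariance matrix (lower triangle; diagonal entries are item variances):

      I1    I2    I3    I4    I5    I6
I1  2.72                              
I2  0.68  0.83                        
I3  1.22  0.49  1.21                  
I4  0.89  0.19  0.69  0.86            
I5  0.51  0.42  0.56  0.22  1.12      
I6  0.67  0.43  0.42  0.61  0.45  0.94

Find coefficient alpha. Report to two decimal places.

sum of item variances = 2.72 + 0.83 + 1.21 + 0.86 + 1.12 + 0.94 = 7.68
Σ_{i<j} σ_ij = 8.45
Var(T) = 7.68 + 2 × 8.45 = 24.58
α = (k/(k−1))·(1 − sum of item variances/Var(T)) = (6/5)·(1 − 7.68/24.58) = 0.83

α = 0.83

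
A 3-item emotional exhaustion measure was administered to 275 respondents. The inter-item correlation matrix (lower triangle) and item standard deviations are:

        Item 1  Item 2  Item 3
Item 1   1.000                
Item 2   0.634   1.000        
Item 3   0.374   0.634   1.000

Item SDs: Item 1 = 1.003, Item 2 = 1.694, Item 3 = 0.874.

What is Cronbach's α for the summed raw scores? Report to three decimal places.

Σσ²ᵢ = 1.003² + 1.694² + 0.874² = 4.6395
Covariances σ_ij = r_ij · s_i · s_j:
  σ(Item 1,Item 2) = 0.634 × 1.003 × 1.694 = 1.0772
  σ(Item 1,Item 3) = 0.374 × 1.003 × 0.874 = 0.3279
  σ(Item 2,Item 3) = 0.634 × 1.694 × 0.874 = 0.9387
σ²_T = Σσ²ᵢ + 2·Σσ_ij = 4.6395 + 2 × 2.3438 = 9.3271
α = (3/2)·(1 − 4.6395/9.3271) = 0.754

α = 0.754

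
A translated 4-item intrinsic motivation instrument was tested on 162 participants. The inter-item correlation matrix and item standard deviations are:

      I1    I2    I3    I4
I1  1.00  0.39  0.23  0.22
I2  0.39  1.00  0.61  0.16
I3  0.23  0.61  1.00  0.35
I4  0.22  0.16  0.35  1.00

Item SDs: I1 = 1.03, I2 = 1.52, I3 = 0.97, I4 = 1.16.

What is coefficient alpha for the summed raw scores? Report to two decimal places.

coefficient alpha = 0.65

Σσ²ᵢ = 1.03² + 1.52² + 0.97² + 1.16² = 5.6578
Covariances σ_ij = r_ij · s_i · s_j:
  σ(I1,I2) = 0.39 × 1.03 × 1.52 = 0.6106
  σ(I1,I3) = 0.23 × 1.03 × 0.97 = 0.2298
  σ(I1,I4) = 0.22 × 1.03 × 1.16 = 0.2629
  σ(I2,I3) = 0.61 × 1.52 × 0.97 = 0.8994
  σ(I2,I4) = 0.16 × 1.52 × 1.16 = 0.2821
  σ(I3,I4) = 0.35 × 0.97 × 1.16 = 0.3938
σ²_T = Σσ²ᵢ + 2·Σσ_ij = 5.6578 + 2 × 2.6786 = 11.0150
α = (4/3)·(1 − 5.6578/11.0150) = 0.65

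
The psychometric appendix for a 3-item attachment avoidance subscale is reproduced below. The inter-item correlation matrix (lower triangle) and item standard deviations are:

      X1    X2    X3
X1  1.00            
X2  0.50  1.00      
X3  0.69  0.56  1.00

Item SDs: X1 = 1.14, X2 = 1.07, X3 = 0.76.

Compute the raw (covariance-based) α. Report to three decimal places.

α = 0.786

Σσ²ᵢ = 1.14² + 1.07² + 0.76² = 3.0221
Covariances σ_ij = r_ij · s_i · s_j:
  σ(X1,X2) = 0.50 × 1.14 × 1.07 = 0.6099
  σ(X1,X3) = 0.69 × 1.14 × 0.76 = 0.5978
  σ(X2,X3) = 0.56 × 1.07 × 0.76 = 0.4554
σ²_T = Σσ²ᵢ + 2·Σσ_ij = 3.0221 + 2 × 1.6631 = 6.3483
α = (3/2)·(1 − 3.0221/6.3483) = 0.786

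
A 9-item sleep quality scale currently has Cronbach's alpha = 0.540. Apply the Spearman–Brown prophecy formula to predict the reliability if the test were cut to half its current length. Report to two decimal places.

predicted reliability = 0.37

Length factor m = 1/2
α' = m·α / (1 − (1−m)·α)
   = 1/2 × 0.540 / (1 − (1 − 1/2) × 0.540)
   = 0.2700 / 0.7300 = 0.37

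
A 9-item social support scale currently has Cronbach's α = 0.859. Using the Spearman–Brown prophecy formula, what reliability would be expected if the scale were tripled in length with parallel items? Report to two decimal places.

Length factor m = 3
α' = m·α / (1 + (m−1)·α)
   = 3 × 0.859 / (1 + (3 − 1) × 0.859)
   = 2.5770 / 2.7180 = 0.95

predicted reliability = 0.95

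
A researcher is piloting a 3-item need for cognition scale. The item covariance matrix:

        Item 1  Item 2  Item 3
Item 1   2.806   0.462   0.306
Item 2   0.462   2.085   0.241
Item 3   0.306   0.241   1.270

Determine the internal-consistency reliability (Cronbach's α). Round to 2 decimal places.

sum of item variances = 2.806 + 2.085 + 1.270 = 6.161
Sum of the distinct covariances = 1.009
total variance = 6.161 + 2 × 1.009 = 8.179
α = (k/(k−1))·(1 − sum of item variances/total variance) = (3/2)·(1 − 6.161/8.179) = 0.37

Cronbach's α = 0.37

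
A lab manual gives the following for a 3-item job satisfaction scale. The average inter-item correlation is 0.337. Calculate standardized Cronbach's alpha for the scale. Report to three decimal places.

Standardized α = k·r̄ / (1 + (k−1)·r̄) = 3 × 0.337 / (1 + 2 × 0.337)
  = 1.0110 / 1.6740 = 0.604

α = 0.604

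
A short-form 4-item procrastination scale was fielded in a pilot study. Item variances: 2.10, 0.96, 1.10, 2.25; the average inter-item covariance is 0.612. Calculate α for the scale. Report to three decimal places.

ΣVar(i) = 2.10 + 0.96 + 1.10 + 2.25 = 6.41
Sum of the 6 distinct covariances = 6 × 0.612 = 3.672
σ²_T = ΣVar(i) + 2·Σcov = 6.41 + 2 × 3.672 = 13.754
α = (4/3)·(1 − 6.41/13.754) = 0.712

α = 0.712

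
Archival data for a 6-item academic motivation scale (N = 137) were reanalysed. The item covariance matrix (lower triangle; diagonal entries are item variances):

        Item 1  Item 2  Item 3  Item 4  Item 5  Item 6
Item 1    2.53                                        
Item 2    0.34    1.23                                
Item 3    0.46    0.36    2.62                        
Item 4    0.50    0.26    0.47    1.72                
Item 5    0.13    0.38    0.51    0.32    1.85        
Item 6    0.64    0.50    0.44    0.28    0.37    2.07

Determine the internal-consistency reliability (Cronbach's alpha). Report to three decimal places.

Cronbach's alpha = 0.597

ΣVar(i) = 2.53 + 1.23 + 2.62 + 1.72 + 1.85 + 2.07 = 12.02
Sum of the distinct covariances = 5.96
σ²_total = 12.02 + 2 × 5.96 = 23.94
α = (k/(k−1))·(1 − ΣVar(i)/σ²_total) = (6/5)·(1 − 12.02/23.94) = 0.597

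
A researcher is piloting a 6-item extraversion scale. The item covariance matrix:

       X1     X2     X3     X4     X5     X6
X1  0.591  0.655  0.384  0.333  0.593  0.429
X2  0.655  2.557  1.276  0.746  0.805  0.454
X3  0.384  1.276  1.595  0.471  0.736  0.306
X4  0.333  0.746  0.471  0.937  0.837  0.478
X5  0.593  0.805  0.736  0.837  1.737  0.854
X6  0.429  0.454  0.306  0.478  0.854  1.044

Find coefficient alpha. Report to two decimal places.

coefficient alpha = 0.83

sum of item variances = 0.591 + 2.557 + 1.595 + 0.937 + 1.737 + 1.044 = 8.461
Sum of the distinct covariances = 9.357
σ²_total = 8.461 + 2 × 9.357 = 27.175
α = (k/(k−1))·(1 − sum of item variances/σ²_total) = (6/5)·(1 − 8.461/27.175) = 0.83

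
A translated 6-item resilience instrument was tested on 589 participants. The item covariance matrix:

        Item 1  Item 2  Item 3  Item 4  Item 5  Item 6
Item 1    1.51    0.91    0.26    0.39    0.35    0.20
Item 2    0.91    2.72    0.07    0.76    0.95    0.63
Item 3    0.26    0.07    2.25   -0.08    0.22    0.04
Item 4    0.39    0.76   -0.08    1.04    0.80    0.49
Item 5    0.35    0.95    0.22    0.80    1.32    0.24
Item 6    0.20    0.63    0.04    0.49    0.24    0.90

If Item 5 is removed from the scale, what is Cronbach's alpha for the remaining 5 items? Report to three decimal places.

Remaining items: Item 1, Item 2, Item 3, Item 4, Item 6 (k = 5).
Σσᵢ² = 1.51 + 2.72 + 2.25 + 1.04 + 0.90 = 8.42
σ²_total = 8.42 + 2 × 3.67 = 15.76
α (item deleted) = (5/4)·(1 − 8.42/15.76) = 0.582

Cronbach's alpha = 0.582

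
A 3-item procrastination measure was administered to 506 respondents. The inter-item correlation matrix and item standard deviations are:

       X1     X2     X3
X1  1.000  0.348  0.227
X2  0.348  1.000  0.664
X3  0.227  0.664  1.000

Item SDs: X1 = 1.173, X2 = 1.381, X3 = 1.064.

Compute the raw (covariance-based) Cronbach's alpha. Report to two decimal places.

Cronbach's alpha = 0.68

Σσ²ᵢ = 1.173² + 1.381² + 1.064² = 4.4152
Covariances σ_ij = r_ij · s_i · s_j:
  σ(X1,X2) = 0.348 × 1.173 × 1.381 = 0.5637
  σ(X1,X3) = 0.227 × 1.173 × 1.064 = 0.2833
  σ(X2,X3) = 0.664 × 1.381 × 1.064 = 0.9757
σ²_T = Σσ²ᵢ + 2·Σσ_ij = 4.4152 + 2 × 1.8227 = 8.0606
α = (3/2)·(1 − 4.4152/8.0606) = 0.68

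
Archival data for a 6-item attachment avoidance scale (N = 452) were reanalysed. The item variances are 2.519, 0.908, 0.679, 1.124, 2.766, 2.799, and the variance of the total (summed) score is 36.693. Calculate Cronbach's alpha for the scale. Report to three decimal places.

ΣVar(i) = 2.519 + 0.908 + 0.679 + 1.124 + 2.766 + 2.799 = 10.795
α = (k/(k−1))·(1 − ΣVar(i)/total variance) = (6/5)·(1 − 10.795/36.693) = 0.847

α = 0.847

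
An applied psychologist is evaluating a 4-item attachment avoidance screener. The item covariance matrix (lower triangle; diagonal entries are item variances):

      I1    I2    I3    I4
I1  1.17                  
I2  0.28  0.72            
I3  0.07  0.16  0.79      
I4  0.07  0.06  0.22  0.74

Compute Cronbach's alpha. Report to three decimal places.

Σσᵢ² = 1.17 + 0.72 + 0.79 + 0.74 = 3.42
Sum of the distinct covariances = 0.86
Var(T) = 3.42 + 2 × 0.86 = 5.14
α = (k/(k−1))·(1 − Σσᵢ²/Var(T)) = (4/3)·(1 − 3.42/5.14) = 0.446

α = 0.446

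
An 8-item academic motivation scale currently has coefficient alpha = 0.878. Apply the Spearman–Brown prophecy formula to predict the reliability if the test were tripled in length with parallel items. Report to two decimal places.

Length factor m = 3
α' = m·α / (1 + (m−1)·α)
   = 3 × 0.878 / (1 + (3 − 1) × 0.878)
   = 2.6340 / 2.7560 = 0.96

predicted reliability = 0.96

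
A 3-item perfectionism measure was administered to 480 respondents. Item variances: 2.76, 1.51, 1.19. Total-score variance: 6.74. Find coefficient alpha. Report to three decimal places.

α = 0.285

Σσ²ᵢ = 2.76 + 1.51 + 1.19 = 5.46
α = (k/(k−1))·(1 − Σσ²ᵢ/σ²_total) = (3/2)·(1 − 5.46/6.74) = 0.285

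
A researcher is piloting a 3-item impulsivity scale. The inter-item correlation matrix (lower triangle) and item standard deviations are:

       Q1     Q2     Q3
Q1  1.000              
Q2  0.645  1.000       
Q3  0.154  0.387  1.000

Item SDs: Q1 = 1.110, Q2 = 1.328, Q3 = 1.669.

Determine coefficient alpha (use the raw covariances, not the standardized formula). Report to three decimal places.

Σσ²ᵢ = 1.110² + 1.328² + 1.669² = 5.7812
Covariances σ_ij = r_ij · s_i · s_j:
  σ(Q1,Q2) = 0.645 × 1.110 × 1.328 = 0.9508
  σ(Q1,Q3) = 0.154 × 1.110 × 1.669 = 0.2853
  σ(Q2,Q3) = 0.387 × 1.328 × 1.669 = 0.8578
σ²_T = Σσ²ᵢ + 2·Σσ_ij = 5.7812 + 2 × 2.0939 = 9.9690
α = (3/2)·(1 − 5.7812/9.9690) = 0.630

α = 0.630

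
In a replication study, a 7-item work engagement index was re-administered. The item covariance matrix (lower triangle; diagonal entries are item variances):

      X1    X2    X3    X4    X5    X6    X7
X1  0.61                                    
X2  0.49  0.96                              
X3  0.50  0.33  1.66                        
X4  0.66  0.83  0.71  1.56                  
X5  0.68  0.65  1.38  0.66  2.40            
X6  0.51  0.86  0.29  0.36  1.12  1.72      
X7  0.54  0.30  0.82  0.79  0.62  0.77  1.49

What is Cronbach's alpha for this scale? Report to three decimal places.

sum of item variances = 0.61 + 0.96 + 1.66 + 1.56 + 2.40 + 1.72 + 1.49 = 10.40
Σ_{i<j} σ_ij = 13.87
Var(T) = 10.40 + 2 × 13.87 = 38.14
α = (k/(k−1))·(1 − sum of item variances/Var(T)) = (7/6)·(1 − 10.40/38.14) = 0.849

Cronbach's alpha = 0.849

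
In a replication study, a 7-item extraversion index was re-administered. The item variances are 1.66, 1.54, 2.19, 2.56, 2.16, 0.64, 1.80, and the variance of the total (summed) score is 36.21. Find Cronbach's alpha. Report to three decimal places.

Σσᵢ² = 1.66 + 1.54 + 2.19 + 2.56 + 2.16 + 0.64 + 1.80 = 12.55
α = (k/(k−1))·(1 − Σσᵢ²/σ²_total) = (7/6)·(1 − 12.55/36.21) = 0.762

α = 0.762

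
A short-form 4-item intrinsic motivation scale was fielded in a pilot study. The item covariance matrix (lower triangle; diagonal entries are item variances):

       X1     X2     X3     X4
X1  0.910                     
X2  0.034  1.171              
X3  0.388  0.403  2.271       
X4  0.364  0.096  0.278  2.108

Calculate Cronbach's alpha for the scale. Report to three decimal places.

Cronbach's alpha = 0.435

ΣVar(i) = 0.910 + 1.171 + 2.271 + 2.108 = 6.460
Sum of the distinct covariances = 1.563
total variance = 6.460 + 2 × 1.563 = 9.586
α = (k/(k−1))·(1 − ΣVar(i)/total variance) = (4/3)·(1 − 6.460/9.586) = 0.435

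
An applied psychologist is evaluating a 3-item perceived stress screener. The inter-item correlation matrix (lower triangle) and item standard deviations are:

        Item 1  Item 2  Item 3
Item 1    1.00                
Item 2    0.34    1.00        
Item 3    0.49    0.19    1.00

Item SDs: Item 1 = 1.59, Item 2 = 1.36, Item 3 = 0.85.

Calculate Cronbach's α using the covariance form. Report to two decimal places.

α = 0.58

Σσ²ᵢ = 1.59² + 1.36² + 0.85² = 5.1002
Covariances σ_ij = r_ij · s_i · s_j:
  σ(Item 1,Item 2) = 0.34 × 1.59 × 1.36 = 0.7352
  σ(Item 1,Item 3) = 0.49 × 1.59 × 0.85 = 0.6622
  σ(Item 2,Item 3) = 0.19 × 1.36 × 0.85 = 0.2196
σ²_T = Σσ²ᵢ + 2·Σσ_ij = 5.1002 + 2 × 1.6170 = 8.3342
α = (3/2)·(1 − 5.1002/8.3342) = 0.58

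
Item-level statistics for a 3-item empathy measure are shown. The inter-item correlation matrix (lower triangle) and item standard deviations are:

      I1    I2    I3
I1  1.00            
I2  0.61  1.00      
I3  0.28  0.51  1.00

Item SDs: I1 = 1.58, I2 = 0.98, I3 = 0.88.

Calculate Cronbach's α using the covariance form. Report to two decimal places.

Σσ²ᵢ = 1.58² + 0.98² + 0.88² = 4.2312
Covariances σ_ij = r_ij · s_i · s_j:
  σ(I1,I2) = 0.61 × 1.58 × 0.98 = 0.9445
  σ(I1,I3) = 0.28 × 1.58 × 0.88 = 0.3893
  σ(I2,I3) = 0.51 × 0.98 × 0.88 = 0.4398
σ²_T = Σσ²ᵢ + 2·Σσ_ij = 4.2312 + 2 × 1.7736 = 7.7784
α = (3/2)·(1 − 4.2312/7.7784) = 0.68

α = 0.68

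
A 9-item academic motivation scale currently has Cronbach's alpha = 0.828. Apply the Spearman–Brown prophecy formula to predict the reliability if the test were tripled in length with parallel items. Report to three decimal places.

Length factor m = 3
α' = m·α / (1 + (m−1)·α)
   = 3 × 0.828 / (1 + (3 − 1) × 0.828)
   = 2.4840 / 2.6560 = 0.935

predicted reliability = 0.935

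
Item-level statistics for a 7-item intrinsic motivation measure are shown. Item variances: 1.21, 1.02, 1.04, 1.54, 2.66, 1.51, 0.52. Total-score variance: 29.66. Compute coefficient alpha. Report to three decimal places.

Σσᵢ² = 1.21 + 1.02 + 1.04 + 1.54 + 2.66 + 1.51 + 0.52 = 9.50
α = (k/(k−1))·(1 − Σσᵢ²/σ²_T) = (7/6)·(1 − 9.50/29.66) = 0.793

α = 0.793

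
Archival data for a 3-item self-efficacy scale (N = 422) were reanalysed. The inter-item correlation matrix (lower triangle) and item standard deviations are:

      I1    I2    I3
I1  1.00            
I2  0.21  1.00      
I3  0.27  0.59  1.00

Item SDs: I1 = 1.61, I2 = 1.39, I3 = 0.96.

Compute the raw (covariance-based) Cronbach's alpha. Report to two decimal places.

Σσ²ᵢ = 1.61² + 1.39² + 0.96² = 5.4458
Covariances σ_ij = r_ij · s_i · s_j:
  σ(I1,I2) = 0.21 × 1.61 × 1.39 = 0.4700
  σ(I1,I3) = 0.27 × 1.61 × 0.96 = 0.4173
  σ(I2,I3) = 0.59 × 1.39 × 0.96 = 0.7873
σ²_T = Σσ²ᵢ + 2·Σσ_ij = 5.4458 + 2 × 1.6746 = 8.7950
α = (3/2)·(1 − 5.4458/8.7950) = 0.57

Cronbach's alpha = 0.57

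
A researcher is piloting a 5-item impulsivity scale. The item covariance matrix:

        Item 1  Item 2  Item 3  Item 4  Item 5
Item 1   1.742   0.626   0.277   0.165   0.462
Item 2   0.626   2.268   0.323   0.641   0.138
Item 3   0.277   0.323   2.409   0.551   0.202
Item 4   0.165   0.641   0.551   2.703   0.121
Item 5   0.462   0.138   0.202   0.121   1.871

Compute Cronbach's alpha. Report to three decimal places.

ΣVar(i) = 1.742 + 2.268 + 2.409 + 2.703 + 1.871 = 10.993
Sum of off-diagonal covariances = 3.506
total variance = 10.993 + 2 × 3.506 = 18.005
α = (k/(k−1))·(1 − ΣVar(i)/total variance) = (5/4)·(1 − 10.993/18.005) = 0.487

α = 0.487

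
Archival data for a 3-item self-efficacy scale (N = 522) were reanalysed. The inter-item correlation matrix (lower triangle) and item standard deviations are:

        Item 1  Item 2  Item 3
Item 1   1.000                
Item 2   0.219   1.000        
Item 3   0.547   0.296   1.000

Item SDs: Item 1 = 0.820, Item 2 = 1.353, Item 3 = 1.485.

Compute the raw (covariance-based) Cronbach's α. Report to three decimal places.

Σσ²ᵢ = 0.820² + 1.353² + 1.485² = 4.7082
Covariances σ_ij = r_ij · s_i · s_j:
  σ(Item 1,Item 2) = 0.219 × 0.820 × 1.353 = 0.2430
  σ(Item 1,Item 3) = 0.547 × 0.820 × 1.485 = 0.6661
  σ(Item 2,Item 3) = 0.296 × 1.353 × 1.485 = 0.5947
σ²_T = Σσ²ᵢ + 2·Σσ_ij = 4.7082 + 2 × 1.5038 = 7.7158
α = (3/2)·(1 − 4.7082/7.7158) = 0.585

α = 0.585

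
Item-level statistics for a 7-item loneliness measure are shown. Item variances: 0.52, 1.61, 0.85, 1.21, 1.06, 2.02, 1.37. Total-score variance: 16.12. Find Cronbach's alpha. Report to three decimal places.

α = 0.541

sum of item variances = 0.52 + 1.61 + 0.85 + 1.21 + 1.06 + 2.02 + 1.37 = 8.64
α = (k/(k−1))·(1 − sum of item variances/total variance) = (7/6)·(1 − 8.64/16.12) = 0.541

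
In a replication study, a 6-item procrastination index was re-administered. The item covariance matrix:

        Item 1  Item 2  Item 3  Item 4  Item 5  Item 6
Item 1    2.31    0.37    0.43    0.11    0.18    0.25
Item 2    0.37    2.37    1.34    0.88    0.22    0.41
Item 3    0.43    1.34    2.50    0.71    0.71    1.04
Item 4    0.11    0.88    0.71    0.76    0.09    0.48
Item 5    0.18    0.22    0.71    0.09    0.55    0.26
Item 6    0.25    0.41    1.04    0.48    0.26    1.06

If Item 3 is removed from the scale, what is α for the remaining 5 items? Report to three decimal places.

Remaining items: Item 1, Item 2, Item 4, Item 5, Item 6 (k = 5).
Σσᵢ² = 2.31 + 2.37 + 0.76 + 0.55 + 1.06 = 7.05
σ²_total = 7.05 + 2 × 3.25 = 13.55
α (item deleted) = (5/4)·(1 − 7.05/13.55) = 0.600

α = 0.600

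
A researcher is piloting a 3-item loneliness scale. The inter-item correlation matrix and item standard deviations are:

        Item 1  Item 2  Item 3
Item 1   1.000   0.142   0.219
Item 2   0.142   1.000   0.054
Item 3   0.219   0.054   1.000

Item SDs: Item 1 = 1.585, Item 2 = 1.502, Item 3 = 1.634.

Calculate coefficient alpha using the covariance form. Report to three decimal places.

coefficient alpha = 0.327

Σσ²ᵢ = 1.585² + 1.502² + 1.634² = 7.4382
Covariances σ_ij = r_ij · s_i · s_j:
  σ(Item 1,Item 2) = 0.142 × 1.585 × 1.502 = 0.3381
  σ(Item 1,Item 3) = 0.219 × 1.585 × 1.634 = 0.5672
  σ(Item 2,Item 3) = 0.054 × 1.502 × 1.634 = 0.1325
σ²_T = Σσ²ᵢ + 2·Σσ_ij = 7.4382 + 2 × 1.0378 = 9.5138
α = (3/2)·(1 − 7.4382/9.5138) = 0.327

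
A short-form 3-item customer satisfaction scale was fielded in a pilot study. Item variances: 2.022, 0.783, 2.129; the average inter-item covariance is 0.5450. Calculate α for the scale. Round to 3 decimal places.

α = 0.598

Σσᵢ² = 2.022 + 0.783 + 2.129 = 4.934
Sum of the 3 distinct covariances = 3 × 0.5450 = 1.6350
total variance = Σσᵢ² + 2·Σcov = 4.934 + 2 × 1.6350 = 8.2040
α = (3/2)·(1 − 4.934/8.2040) = 0.598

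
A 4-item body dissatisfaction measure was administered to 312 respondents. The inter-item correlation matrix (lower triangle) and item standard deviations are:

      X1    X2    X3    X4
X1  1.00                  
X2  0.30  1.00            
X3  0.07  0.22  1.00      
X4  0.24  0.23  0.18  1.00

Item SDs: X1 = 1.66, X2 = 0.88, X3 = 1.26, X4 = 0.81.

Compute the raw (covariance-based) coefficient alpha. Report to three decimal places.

α = 0.456

Σσ²ᵢ = 1.66² + 0.88² + 1.26² + 0.81² = 5.7737
Covariances σ_ij = r_ij · s_i · s_j:
  σ(X1,X2) = 0.30 × 1.66 × 0.88 = 0.4382
  σ(X1,X3) = 0.07 × 1.66 × 1.26 = 0.1464
  σ(X1,X4) = 0.24 × 1.66 × 0.81 = 0.3227
  σ(X2,X3) = 0.22 × 0.88 × 1.26 = 0.2439
  σ(X2,X4) = 0.23 × 0.88 × 0.81 = 0.1639
  σ(X3,X4) = 0.18 × 1.26 × 0.81 = 0.1837
σ²_T = Σσ²ᵢ + 2·Σσ_ij = 5.7737 + 2 × 1.4988 = 8.7713
α = (4/3)·(1 − 5.7737/8.7713) = 0.456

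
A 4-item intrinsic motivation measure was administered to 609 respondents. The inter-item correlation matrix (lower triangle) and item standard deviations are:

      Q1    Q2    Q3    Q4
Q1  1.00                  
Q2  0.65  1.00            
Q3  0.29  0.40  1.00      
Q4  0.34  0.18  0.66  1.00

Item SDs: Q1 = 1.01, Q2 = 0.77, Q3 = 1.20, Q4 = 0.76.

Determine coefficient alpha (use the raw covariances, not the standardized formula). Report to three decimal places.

Σσ²ᵢ = 1.01² + 0.77² + 1.20² + 0.76² = 3.6306
Covariances σ_ij = r_ij · s_i · s_j:
  σ(Q1,Q2) = 0.65 × 1.01 × 0.77 = 0.5055
  σ(Q1,Q3) = 0.29 × 1.01 × 1.20 = 0.3515
  σ(Q1,Q4) = 0.34 × 1.01 × 0.76 = 0.2610
  σ(Q2,Q3) = 0.40 × 0.77 × 1.20 = 0.3696
  σ(Q2,Q4) = 0.18 × 0.77 × 0.76 = 0.1053
  σ(Q3,Q4) = 0.66 × 1.20 × 0.76 = 0.6019
σ²_T = Σσ²ᵢ + 2·Σσ_ij = 3.6306 + 2 × 2.1948 = 8.0202
α = (4/3)·(1 − 3.6306/8.0202) = 0.730

coefficient alpha = 0.730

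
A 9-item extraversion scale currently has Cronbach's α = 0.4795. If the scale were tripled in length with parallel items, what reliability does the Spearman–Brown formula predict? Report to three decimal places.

predicted reliability = 0.734

Length factor m = 3
α' = m·α / (1 + (m−1)·α)
   = 3 × 0.4795 / (1 + (3 − 1) × 0.4795)
   = 1.4385 / 1.9590 = 0.734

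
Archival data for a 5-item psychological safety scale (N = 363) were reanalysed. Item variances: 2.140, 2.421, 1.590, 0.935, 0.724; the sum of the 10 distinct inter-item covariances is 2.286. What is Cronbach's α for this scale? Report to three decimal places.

sum of item variances = 2.140 + 2.421 + 1.590 + 0.935 + 0.724 = 7.810
Sum of distinct covariances = 2.286
total variance = sum of item variances + 2·Σcov = 7.810 + 2 × 2.286 = 12.382
α = (5/4)·(1 − 7.810/12.382) = 0.462

α = 0.462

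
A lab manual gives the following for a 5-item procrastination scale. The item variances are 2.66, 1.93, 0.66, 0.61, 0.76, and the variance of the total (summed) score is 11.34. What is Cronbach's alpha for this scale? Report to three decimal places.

Σσᵢ² = 2.66 + 1.93 + 0.66 + 0.61 + 0.76 = 6.62
α = (k/(k−1))·(1 − Σσᵢ²/σ²_total) = (5/4)·(1 − 6.62/11.34) = 0.520

α = 0.520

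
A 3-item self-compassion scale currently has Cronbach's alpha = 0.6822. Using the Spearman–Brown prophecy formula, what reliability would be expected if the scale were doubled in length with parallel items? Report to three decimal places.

predicted reliability = 0.811

Length factor m = 2
α' = m·α / (1 + (m−1)·α)
   = 2 × 0.6822 / (1 + (2 − 1) × 0.6822)
   = 1.3644 / 1.6822 = 0.811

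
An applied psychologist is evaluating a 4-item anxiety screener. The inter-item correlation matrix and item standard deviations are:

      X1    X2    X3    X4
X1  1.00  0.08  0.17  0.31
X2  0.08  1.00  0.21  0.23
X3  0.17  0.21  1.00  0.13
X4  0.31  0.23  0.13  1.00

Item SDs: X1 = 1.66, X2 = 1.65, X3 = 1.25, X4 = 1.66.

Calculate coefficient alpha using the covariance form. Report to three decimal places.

Σσ²ᵢ = 1.66² + 1.65² + 1.25² + 1.66² = 9.7962
Covariances σ_ij = r_ij · s_i · s_j:
  σ(X1,X2) = 0.08 × 1.66 × 1.65 = 0.2191
  σ(X1,X3) = 0.17 × 1.66 × 1.25 = 0.3528
  σ(X1,X4) = 0.31 × 1.66 × 1.66 = 0.8542
  σ(X2,X3) = 0.21 × 1.65 × 1.25 = 0.4331
  σ(X2,X4) = 0.23 × 1.65 × 1.66 = 0.6300
  σ(X3,X4) = 0.13 × 1.25 × 1.66 = 0.2697
σ²_T = Σσ²ᵢ + 2·Σσ_ij = 9.7962 + 2 × 2.7589 = 15.3140
α = (4/3)·(1 − 9.7962/15.3140) = 0.480

coefficient alpha = 0.480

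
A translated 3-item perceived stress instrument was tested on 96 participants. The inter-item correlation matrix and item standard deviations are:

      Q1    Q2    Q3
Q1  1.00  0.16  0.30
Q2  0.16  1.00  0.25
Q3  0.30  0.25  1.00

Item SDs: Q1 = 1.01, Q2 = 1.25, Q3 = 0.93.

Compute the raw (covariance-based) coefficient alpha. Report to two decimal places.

coefficient alpha = 0.46

Σσ²ᵢ = 1.01² + 1.25² + 0.93² = 3.4475
Covariances σ_ij = r_ij · s_i · s_j:
  σ(Q1,Q2) = 0.16 × 1.01 × 1.25 = 0.2020
  σ(Q1,Q3) = 0.30 × 1.01 × 0.93 = 0.2818
  σ(Q2,Q3) = 0.25 × 1.25 × 0.93 = 0.2906
σ²_T = Σσ²ᵢ + 2·Σσ_ij = 3.4475 + 2 × 0.7744 = 4.9963
α = (3/2)·(1 − 3.4475/4.9963) = 0.46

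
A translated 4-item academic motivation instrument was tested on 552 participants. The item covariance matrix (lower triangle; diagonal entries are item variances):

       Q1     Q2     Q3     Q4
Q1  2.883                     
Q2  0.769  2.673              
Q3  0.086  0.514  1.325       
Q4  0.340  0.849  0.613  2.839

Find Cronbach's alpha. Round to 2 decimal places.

Σσ²ᵢ = 2.883 + 2.673 + 1.325 + 2.839 = 9.720
Σ_{i<j} σ_ij = 3.171
Var(T) = 9.720 + 2 × 3.171 = 16.062
α = (k/(k−1))·(1 − Σσ²ᵢ/Var(T)) = (4/3)·(1 − 9.720/16.062) = 0.53

α = 0.53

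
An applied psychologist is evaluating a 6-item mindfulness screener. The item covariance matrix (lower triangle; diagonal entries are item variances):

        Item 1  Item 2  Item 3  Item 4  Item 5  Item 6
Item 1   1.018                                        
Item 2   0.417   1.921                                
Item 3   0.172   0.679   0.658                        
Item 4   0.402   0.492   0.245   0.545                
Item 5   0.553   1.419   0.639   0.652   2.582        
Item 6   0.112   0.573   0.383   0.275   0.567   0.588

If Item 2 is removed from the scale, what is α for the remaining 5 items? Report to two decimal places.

Remaining items: Item 1, Item 3, Item 4, Item 5, Item 6 (k = 5).
sum of item variances = 1.018 + 0.658 + 0.545 + 2.582 + 0.588 = 5.391
σ²_total = 5.391 + 2 × 4.000 = 13.391
α (item deleted) = (5/4)·(1 − 5.391/13.391) = 0.75

α = 0.75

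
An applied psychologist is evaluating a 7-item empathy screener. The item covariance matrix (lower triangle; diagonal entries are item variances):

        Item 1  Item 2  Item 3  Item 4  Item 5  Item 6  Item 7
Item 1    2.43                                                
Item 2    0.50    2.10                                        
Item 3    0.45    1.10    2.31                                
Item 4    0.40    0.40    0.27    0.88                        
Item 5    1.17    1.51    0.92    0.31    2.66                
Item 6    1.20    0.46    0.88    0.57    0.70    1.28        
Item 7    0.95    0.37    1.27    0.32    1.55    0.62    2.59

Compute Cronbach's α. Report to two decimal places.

Cronbach's α = 0.81

sum of item variances = 2.43 + 2.10 + 2.31 + 0.88 + 2.66 + 1.28 + 2.59 = 14.25
Sum of off-diagonal covariances = 15.92
σ²_T = 14.25 + 2 × 15.92 = 46.09
α = (k/(k−1))·(1 − sum of item variances/σ²_T) = (7/6)·(1 − 14.25/46.09) = 0.81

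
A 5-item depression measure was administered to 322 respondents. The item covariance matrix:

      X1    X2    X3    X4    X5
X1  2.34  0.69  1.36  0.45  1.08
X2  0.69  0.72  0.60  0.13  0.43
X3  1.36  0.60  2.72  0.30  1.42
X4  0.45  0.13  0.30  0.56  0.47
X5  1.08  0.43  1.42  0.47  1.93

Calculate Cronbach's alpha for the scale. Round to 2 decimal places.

sum of item variances = 2.34 + 0.72 + 2.72 + 0.56 + 1.93 = 8.27
Sum of the distinct covariances = 6.93
σ²_T = 8.27 + 2 × 6.93 = 22.13
α = (k/(k−1))·(1 − sum of item variances/σ²_T) = (5/4)·(1 − 8.27/22.13) = 0.78

Cronbach's alpha = 0.78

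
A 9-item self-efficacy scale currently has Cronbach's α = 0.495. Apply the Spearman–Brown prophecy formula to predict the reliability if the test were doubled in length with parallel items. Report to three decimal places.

Length factor m = 2
α' = m·α / (1 + (m−1)·α)
   = 2 × 0.495 / (1 + (2 − 1) × 0.495)
   = 0.9900 / 1.4950 = 0.662

predicted reliability = 0.662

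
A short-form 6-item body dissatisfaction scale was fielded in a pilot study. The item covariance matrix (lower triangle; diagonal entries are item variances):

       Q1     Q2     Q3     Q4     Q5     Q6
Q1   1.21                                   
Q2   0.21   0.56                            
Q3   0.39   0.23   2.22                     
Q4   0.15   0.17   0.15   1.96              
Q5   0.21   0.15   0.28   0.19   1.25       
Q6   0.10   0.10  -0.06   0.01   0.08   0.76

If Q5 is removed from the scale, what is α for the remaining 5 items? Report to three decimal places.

α = 0.377

Remaining items: Q1, Q2, Q3, Q4, Q6 (k = 5).
Σσ²ᵢ = 1.21 + 0.56 + 2.22 + 1.96 + 0.76 = 6.71
σ²_T = 6.71 + 2 × 1.45 = 9.61
α (item deleted) = (5/4)·(1 − 6.71/9.61) = 0.377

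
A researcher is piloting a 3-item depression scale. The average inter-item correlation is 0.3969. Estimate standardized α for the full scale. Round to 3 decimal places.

Standardized α = k·r̄ / (1 + (k−1)·r̄) = 3 × 0.3969 / (1 + 2 × 0.3969)
  = 1.1907 / 1.7938 = 0.664

α = 0.664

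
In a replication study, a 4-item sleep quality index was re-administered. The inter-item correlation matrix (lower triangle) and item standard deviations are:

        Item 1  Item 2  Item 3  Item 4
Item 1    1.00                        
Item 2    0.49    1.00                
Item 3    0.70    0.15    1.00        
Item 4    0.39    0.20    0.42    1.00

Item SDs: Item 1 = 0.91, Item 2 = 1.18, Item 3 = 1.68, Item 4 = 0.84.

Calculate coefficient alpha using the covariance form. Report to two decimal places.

Σσ²ᵢ = 0.91² + 1.18² + 1.68² + 0.84² = 5.7485
Covariances σ_ij = r_ij · s_i · s_j:
  σ(Item 1,Item 2) = 0.49 × 0.91 × 1.18 = 0.5262
  σ(Item 1,Item 3) = 0.70 × 0.91 × 1.68 = 1.0702
  σ(Item 1,Item 4) = 0.39 × 0.91 × 0.84 = 0.2981
  σ(Item 2,Item 3) = 0.15 × 1.18 × 1.68 = 0.2974
  σ(Item 2,Item 4) = 0.20 × 1.18 × 0.84 = 0.1982
  σ(Item 3,Item 4) = 0.42 × 1.68 × 0.84 = 0.5927
σ²_T = Σσ²ᵢ + 2·Σσ_ij = 5.7485 + 2 × 2.9828 = 11.7141
α = (4/3)·(1 − 5.7485/11.7141) = 0.68

α = 0.68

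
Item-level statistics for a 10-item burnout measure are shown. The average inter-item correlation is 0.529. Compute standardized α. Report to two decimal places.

α = 0.92

Standardized α = k·r̄ / (1 + (k−1)·r̄) = 10 × 0.529 / (1 + 9 × 0.529)
  = 5.2900 / 5.7610 = 0.92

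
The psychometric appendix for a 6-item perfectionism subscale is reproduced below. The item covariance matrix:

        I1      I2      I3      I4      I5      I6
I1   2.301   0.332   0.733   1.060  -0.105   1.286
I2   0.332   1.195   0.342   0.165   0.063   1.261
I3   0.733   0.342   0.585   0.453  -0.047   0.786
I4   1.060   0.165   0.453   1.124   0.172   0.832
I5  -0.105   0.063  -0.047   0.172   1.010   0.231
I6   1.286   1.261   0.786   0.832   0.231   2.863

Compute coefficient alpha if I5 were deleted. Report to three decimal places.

α = 0.803

Remaining items: I1, I2, I3, I4, I6 (k = 5).
ΣVar(i) = 2.301 + 1.195 + 0.585 + 1.124 + 2.863 = 8.068
σ²_total = 8.068 + 2 × 7.250 = 22.568
α (item deleted) = (5/4)·(1 − 8.068/22.568) = 0.803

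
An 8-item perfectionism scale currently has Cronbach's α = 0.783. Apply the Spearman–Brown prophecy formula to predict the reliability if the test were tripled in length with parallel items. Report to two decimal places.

predicted reliability = 0.92

Length factor m = 3
α' = m·α / (1 + (m−1)·α)
   = 3 × 0.783 / (1 + (3 − 1) × 0.783)
   = 2.3490 / 2.5660 = 0.92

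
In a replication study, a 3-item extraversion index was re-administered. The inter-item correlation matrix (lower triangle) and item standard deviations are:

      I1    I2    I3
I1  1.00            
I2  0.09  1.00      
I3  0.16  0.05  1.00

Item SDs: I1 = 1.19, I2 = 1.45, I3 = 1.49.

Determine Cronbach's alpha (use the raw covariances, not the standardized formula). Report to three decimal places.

Cronbach's alpha = 0.240

Σσ²ᵢ = 1.19² + 1.45² + 1.49² = 5.7387
Covariances σ_ij = r_ij · s_i · s_j:
  σ(I1,I2) = 0.09 × 1.19 × 1.45 = 0.1553
  σ(I1,I3) = 0.16 × 1.19 × 1.49 = 0.2837
  σ(I2,I3) = 0.05 × 1.45 × 1.49 = 0.1080
σ²_T = Σσ²ᵢ + 2·Σσ_ij = 5.7387 + 2 × 0.5470 = 6.8327
α = (3/2)·(1 − 5.7387/6.8327) = 0.240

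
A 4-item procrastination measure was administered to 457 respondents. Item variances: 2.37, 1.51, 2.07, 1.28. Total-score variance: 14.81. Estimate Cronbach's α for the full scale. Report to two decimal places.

α = 0.68

Σσ²ᵢ = 2.37 + 1.51 + 2.07 + 1.28 = 7.23
α = (k/(k−1))·(1 − Σσ²ᵢ/σ²_T) = (4/3)·(1 − 7.23/14.81) = 0.68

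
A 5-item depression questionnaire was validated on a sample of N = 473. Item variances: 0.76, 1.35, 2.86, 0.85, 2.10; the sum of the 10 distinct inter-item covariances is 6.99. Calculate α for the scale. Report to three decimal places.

Σσᵢ² = 0.76 + 1.35 + 2.86 + 0.85 + 2.10 = 7.92
Sum of distinct covariances = 6.99
σ²_T = Σσᵢ² + 2·Σcov = 7.92 + 2 × 6.99 = 21.90
α = (5/4)·(1 − 7.92/21.90) = 0.798

α = 0.798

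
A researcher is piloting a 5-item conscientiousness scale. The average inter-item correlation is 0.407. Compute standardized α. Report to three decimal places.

Standardized α = k·r̄ / (1 + (k−1)·r̄) = 5 × 0.407 / (1 + 4 × 0.407)
  = 2.0350 / 2.6280 = 0.774

standardized α = 0.774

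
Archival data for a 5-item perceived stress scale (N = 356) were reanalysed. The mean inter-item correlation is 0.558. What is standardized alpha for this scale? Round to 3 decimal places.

α = 0.863

Standardized α = k·r̄ / (1 + (k−1)·r̄) = 5 × 0.558 / (1 + 4 × 0.558)
  = 2.7900 / 3.2320 = 0.863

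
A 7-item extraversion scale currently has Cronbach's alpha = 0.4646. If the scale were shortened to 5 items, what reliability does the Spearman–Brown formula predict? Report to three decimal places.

Length factor m = 5/7 = 0.7143
α' = m·α / (1 − (1−m)·α)
   = 5/7 × 0.4646 / (1 − (1 − 5/7) × 0.4646)
   = 0.3319 / 0.8673 = 0.383

predicted reliability = 0.383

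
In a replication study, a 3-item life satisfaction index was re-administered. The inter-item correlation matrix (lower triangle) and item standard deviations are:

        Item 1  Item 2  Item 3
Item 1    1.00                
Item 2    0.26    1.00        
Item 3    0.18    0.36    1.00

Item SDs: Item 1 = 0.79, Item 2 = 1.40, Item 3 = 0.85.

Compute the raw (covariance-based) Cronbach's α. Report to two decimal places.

Σσ²ᵢ = 0.79² + 1.40² + 0.85² = 3.3066
Covariances σ_ij = r_ij · s_i · s_j:
  σ(Item 1,Item 2) = 0.26 × 0.79 × 1.40 = 0.2876
  σ(Item 1,Item 3) = 0.18 × 0.79 × 0.85 = 0.1209
  σ(Item 2,Item 3) = 0.36 × 1.40 × 0.85 = 0.4284
σ²_T = Σσ²ᵢ + 2·Σσ_ij = 3.3066 + 2 × 0.8369 = 4.9804
α = (3/2)·(1 − 3.3066/4.9804) = 0.50

α = 0.50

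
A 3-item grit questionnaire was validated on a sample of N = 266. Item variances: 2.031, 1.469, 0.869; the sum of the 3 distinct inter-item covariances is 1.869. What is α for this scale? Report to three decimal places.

Σσᵢ² = 2.031 + 1.469 + 0.869 = 4.369
Sum of distinct covariances = 1.869
σ²_total = Σσᵢ² + 2·Σcov = 4.369 + 2 × 1.869 = 8.107
α = (3/2)·(1 − 4.369/8.107) = 0.692

α = 0.692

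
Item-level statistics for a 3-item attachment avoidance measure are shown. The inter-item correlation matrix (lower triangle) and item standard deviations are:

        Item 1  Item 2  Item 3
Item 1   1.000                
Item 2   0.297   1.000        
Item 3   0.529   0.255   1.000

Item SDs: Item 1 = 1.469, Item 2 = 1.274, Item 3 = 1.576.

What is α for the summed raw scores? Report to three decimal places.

α = 0.634

Σσ²ᵢ = 1.469² + 1.274² + 1.576² = 6.2648
Covariances σ_ij = r_ij · s_i · s_j:
  σ(Item 1,Item 2) = 0.297 × 1.469 × 1.274 = 0.5558
  σ(Item 1,Item 3) = 0.529 × 1.469 × 1.576 = 1.2247
  σ(Item 2,Item 3) = 0.255 × 1.274 × 1.576 = 0.5120
σ²_T = Σσ²ᵢ + 2·Σσ_ij = 6.2648 + 2 × 2.2925 = 10.8498
α = (3/2)·(1 − 6.2648/10.8498) = 0.634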